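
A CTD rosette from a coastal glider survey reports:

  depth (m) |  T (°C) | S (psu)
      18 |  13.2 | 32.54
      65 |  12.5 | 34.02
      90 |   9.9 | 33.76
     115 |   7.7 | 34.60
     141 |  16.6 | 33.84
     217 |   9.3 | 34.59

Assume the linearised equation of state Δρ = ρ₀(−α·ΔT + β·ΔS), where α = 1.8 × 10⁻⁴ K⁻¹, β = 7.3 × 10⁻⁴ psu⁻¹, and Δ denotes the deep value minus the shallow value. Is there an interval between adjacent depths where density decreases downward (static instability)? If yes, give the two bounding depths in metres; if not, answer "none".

115–141 m

Evaluate Δρ/ρ₀ = −αΔT + βΔS across each adjacent pair:
  18–65 m: −αΔT+βΔS = −(1.8 × 10⁻⁴)(-0.7)+(7.3 × 10⁻⁴)(+1.48) = 1.2 × 10⁻³ → stable
  65–90 m: −αΔT+βΔS = −(1.8 × 10⁻⁴)(-2.6)+(7.3 × 10⁻⁴)(-0.26) = 2.8 × 10⁻⁴ → stable
  90–115 m: −αΔT+βΔS = −(1.8 × 10⁻⁴)(-2.2)+(7.3 × 10⁻⁴)(+0.84) = 1.0 × 10⁻³ → stable
  115–141 m: −αΔT+βΔS = −(1.8 × 10⁻⁴)(+8.9)+(7.3 × 10⁻⁴)(-0.76) = -2.2 × 10⁻³ → UNSTABLE
  141–217 m: −αΔT+βΔS = −(1.8 × 10⁻⁴)(-7.3)+(7.3 × 10⁻⁴)(+0.75) = 1.9 × 10⁻³ → stable
The 115–141 m interval has Δρ < 0: lighter water underlies denser water.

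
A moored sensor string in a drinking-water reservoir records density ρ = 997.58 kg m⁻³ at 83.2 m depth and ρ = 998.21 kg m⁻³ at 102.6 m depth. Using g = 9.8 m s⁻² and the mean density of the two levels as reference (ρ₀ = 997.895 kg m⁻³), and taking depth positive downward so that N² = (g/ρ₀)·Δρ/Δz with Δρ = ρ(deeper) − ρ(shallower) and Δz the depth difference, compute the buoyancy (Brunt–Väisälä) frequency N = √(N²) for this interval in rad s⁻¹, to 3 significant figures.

Δρ = 998.21 − 997.58 = 0.63 kg m⁻³ over Δz = 102.6 − 83.2 = 19.4 m.
N² = (9.8/997.895) × (0.63/19.4) = 3.1892 × 10⁻⁴ s⁻².
N = √(3.1892 × 10⁻⁴) = 0.017858 rad s⁻¹ ≈ 0.0179 rad s⁻¹.

0.0179 rad s⁻¹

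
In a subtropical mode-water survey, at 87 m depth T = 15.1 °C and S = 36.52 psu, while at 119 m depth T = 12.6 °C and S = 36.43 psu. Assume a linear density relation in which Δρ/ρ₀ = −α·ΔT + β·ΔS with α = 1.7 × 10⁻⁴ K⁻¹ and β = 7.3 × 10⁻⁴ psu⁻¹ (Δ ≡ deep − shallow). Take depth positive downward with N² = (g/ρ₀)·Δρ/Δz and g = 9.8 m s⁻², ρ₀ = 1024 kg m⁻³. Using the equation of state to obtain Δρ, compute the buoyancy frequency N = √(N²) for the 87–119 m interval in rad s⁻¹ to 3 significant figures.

ΔT = -2.5 K, ΔS = -0.09 psu (deep − shallow).
Δρ/ρ₀ = −αΔT + βΔS = 4.25 × 10⁻⁴ − 6.57 × 10⁻⁵ = 3.593 × 10⁻⁴, so Δρ ≈ 0.3679 kg m⁻³.
N² = (g/ρ₀)·Δρ/Δz = g·(Δρ/ρ₀)/Δz = 9.8 × 3.593 × 10⁻⁴ / 32 = 1.1004 × 10⁻⁴ s⁻².
N = √(1.1004 × 10⁻⁴) = 0.010490 rad s⁻¹ ≈ 0.0105 rad s⁻¹.

0.0105 rad s⁻¹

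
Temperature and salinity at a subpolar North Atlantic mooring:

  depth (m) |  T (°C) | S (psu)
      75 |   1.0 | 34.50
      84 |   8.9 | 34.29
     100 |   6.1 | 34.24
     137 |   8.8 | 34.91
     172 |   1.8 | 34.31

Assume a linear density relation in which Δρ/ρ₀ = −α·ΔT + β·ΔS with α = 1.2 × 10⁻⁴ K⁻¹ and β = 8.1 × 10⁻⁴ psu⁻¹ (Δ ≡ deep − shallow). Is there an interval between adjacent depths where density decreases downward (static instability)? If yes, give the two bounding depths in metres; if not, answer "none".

75–84 m

Evaluate Δρ/ρ₀ = −αΔT + βΔS across each adjacent pair:
  75–84 m: −αΔT+βΔS = −(1.2 × 10⁻⁴)(+7.9)+(8.1 × 10⁻⁴)(-0.21) = -1.1 × 10⁻³ → UNSTABLE
  84–100 m: −αΔT+βΔS = −(1.2 × 10⁻⁴)(-2.8)+(8.1 × 10⁻⁴)(-0.05) = 3.0 × 10⁻⁴ → stable
  100–137 m: −αΔT+βΔS = −(1.2 × 10⁻⁴)(+2.7)+(8.1 × 10⁻⁴)(+0.67) = 2.2 × 10⁻⁴ → stable
  137–172 m: −αΔT+βΔS = −(1.2 × 10⁻⁴)(-7.0)+(8.1 × 10⁻⁴)(-0.60) = 3.5 × 10⁻⁴ → stable
The 75–84 m interval has Δρ < 0: lighter water underlies denser water.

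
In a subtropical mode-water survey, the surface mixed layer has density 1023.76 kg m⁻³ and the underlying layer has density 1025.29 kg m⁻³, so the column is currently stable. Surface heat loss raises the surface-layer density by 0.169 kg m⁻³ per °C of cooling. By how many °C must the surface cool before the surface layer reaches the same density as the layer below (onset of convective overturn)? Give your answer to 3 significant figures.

9.05 °C

Density deficit of the surface layer: 1025.29 − 1023.76 = 1.53 kg m⁻³.
Required change = 1.53 / 0.169 = 9.05 °C.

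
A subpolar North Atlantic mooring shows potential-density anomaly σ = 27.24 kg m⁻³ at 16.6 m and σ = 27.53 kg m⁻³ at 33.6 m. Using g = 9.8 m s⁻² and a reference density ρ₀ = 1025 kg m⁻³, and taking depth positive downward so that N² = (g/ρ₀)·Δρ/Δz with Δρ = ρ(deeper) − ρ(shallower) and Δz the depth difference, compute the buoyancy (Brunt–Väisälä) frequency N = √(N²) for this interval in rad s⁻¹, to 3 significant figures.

Δρ = 1027.53 − 1027.24 = 0.29 kg m⁻³ over Δz = 33.6 − 16.6 = 17 m.
N² = (9.8/1025) × (0.29/17) = 1.6310 × 10⁻⁴ s⁻².
N = √(1.6310 × 10⁻⁴) = 0.012771 rad s⁻¹ ≈ 0.0128 rad s⁻¹.

0.0128 rad s⁻¹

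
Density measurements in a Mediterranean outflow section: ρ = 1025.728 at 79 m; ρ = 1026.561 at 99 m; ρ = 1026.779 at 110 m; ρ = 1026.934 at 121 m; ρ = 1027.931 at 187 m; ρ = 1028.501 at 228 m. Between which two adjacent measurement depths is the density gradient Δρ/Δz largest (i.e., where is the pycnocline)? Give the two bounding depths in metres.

Compute the density gradient over each adjacent pair:
  79–99 m: Δρ/Δz = 0.833/20 = 0.042 kg m⁻⁴
  99–110 m: Δρ/Δz = 0.218/11 = 0.020 kg m⁻⁴
  110–121 m: Δρ/Δz = 0.155/11 = 0.014 kg m⁻⁴
  121–187 m: Δρ/Δz = 0.997/66 = 0.015 kg m⁻⁴
  187–228 m: Δρ/Δz = 0.570/41 = 0.014 kg m⁻⁴
The largest gradient is in the 79–99 m interval — the pycnocline.

79–99 m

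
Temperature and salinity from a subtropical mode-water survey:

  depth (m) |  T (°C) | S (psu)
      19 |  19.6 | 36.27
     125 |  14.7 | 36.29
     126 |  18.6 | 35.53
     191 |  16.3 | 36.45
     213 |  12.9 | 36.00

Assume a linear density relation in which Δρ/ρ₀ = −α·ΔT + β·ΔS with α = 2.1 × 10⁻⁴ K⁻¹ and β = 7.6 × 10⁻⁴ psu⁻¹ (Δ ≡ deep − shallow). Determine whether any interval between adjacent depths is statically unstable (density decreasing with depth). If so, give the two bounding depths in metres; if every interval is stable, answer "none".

Evaluate Δρ/ρ₀ = −αΔT + βΔS across each adjacent pair:
  19–125 m: −αΔT+βΔS = −(2.1 × 10⁻⁴)(-4.9)+(7.6 × 10⁻⁴)(+0.02) = 1.0 × 10⁻³ → stable
  125–126 m: −αΔT+βΔS = −(2.1 × 10⁻⁴)(+3.9)+(7.6 × 10⁻⁴)(-0.76) = -1.4 × 10⁻³ → UNSTABLE
  126–191 m: −αΔT+βΔS = −(2.1 × 10⁻⁴)(-2.3)+(7.6 × 10⁻⁴)(+0.92) = 1.2 × 10⁻³ → stable
  191–213 m: −αΔT+βΔS = −(2.1 × 10⁻⁴)(-3.4)+(7.6 × 10⁻⁴)(-0.45) = 3.7 × 10⁻⁴ → stable
The 125–126 m interval has Δρ < 0: lighter water underlies denser water.

125–126 m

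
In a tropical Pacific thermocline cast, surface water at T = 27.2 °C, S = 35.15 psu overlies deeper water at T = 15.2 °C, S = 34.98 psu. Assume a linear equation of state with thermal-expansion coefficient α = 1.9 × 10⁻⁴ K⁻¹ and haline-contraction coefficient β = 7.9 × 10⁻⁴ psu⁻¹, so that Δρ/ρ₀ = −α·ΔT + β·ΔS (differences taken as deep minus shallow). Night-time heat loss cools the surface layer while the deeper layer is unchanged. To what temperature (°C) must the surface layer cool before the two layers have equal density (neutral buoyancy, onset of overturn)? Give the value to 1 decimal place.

15.9 °C

Neutral buoyancy requires Δρ = 0, i.e. −α(T_deep − T_surf′) + β(S_deep − S_surf) = 0.
T_surf′ = T_deep − (β/α)·ΔS = 15.2 − (7.9 × 10⁻⁴/1.9 × 10⁻⁴)·(-0.17) = 15.907 °C.
Cooling required: 27.2 − (15.907) = 11.293 °C.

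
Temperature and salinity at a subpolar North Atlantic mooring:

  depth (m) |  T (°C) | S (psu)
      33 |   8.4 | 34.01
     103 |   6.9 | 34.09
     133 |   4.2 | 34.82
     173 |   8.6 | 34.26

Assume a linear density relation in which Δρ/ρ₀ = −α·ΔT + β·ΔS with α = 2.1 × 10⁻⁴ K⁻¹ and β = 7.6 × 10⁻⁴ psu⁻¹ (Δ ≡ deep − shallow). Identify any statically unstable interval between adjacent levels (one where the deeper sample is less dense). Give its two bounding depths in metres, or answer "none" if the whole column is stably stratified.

133–173 m

Evaluate Δρ/ρ₀ = −αΔT + βΔS across each adjacent pair:
  33–103 m: −αΔT+βΔS = −(2.1 × 10⁻⁴)(-1.5)+(7.6 × 10⁻⁴)(+0.08) = 3.8 × 10⁻⁴ → stable
  103–133 m: −αΔT+βΔS = −(2.1 × 10⁻⁴)(-2.7)+(7.6 × 10⁻⁴)(+0.73) = 1.1 × 10⁻³ → stable
  133–173 m: −αΔT+βΔS = −(2.1 × 10⁻⁴)(+4.4)+(7.6 × 10⁻⁴)(-0.56) = -1.3 × 10⁻³ → UNSTABLE
The 133–173 m interval has Δρ < 0: lighter water underlies denser water.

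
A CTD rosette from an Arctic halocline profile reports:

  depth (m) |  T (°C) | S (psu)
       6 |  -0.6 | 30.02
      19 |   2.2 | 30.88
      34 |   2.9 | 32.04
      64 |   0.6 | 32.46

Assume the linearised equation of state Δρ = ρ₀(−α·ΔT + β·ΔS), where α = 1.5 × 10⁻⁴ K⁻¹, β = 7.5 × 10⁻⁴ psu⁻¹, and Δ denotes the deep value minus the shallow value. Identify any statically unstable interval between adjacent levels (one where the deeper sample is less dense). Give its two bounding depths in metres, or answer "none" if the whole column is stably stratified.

none

Evaluate Δρ/ρ₀ = −αΔT + βΔS across each adjacent pair:
  6–19 m: −αΔT+βΔS = −(1.5 × 10⁻⁴)(+2.8)+(7.5 × 10⁻⁴)(+0.86) = 2.2 × 10⁻⁴ → stable
  19–34 m: −αΔT+βΔS = −(1.5 × 10⁻⁴)(+0.7)+(7.5 × 10⁻⁴)(+1.16) = 7.7 × 10⁻⁴ → stable
  34–64 m: −αΔT+βΔS = −(1.5 × 10⁻⁴)(-2.3)+(7.5 × 10⁻⁴)(+0.42) = 6.6 × 10⁻⁴ → stable
Every interval has Δρ > 0: the column is stably stratified throughout.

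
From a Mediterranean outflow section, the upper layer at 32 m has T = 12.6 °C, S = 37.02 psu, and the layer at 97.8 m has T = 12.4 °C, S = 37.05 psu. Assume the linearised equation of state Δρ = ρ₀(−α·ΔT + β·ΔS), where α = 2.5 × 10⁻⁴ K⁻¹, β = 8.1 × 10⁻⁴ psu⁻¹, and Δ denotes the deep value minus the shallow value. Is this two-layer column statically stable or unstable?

ΔT = 12.4 − 12.6 = -0.2 K and ΔS = 37.05 − 37.02 = +0.03 psu (deep − shallow).
−αΔT = 5.00 × 10⁻⁵; βΔS = 2.43 × 10⁻⁵; sum Δρ/ρ₀ = 7.43 × 10⁻⁵.
Δρ/ρ₀ > 0, so Δρ > 0: deeper water is denser → statically stable.

stable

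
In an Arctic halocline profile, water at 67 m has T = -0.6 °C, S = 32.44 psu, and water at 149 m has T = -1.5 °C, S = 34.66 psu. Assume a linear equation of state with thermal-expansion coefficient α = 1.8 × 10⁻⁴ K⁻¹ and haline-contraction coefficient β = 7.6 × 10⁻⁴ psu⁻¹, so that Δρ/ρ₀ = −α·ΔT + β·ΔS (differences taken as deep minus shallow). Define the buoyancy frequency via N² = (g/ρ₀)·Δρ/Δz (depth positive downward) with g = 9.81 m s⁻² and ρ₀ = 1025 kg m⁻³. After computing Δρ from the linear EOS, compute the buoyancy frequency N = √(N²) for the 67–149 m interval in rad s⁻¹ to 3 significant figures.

0.0149 rad s⁻¹

ΔT = -0.9 K, ΔS = +2.22 psu (deep − shallow).
Δρ/ρ₀ = −αΔT + βΔS = 1.62 × 10⁻⁴ + 1.6872 × 10⁻³ = 1.8492 × 10⁻³, so Δρ ≈ 1.895 kg m⁻³.
N² = (g/ρ₀)·Δρ/Δz = g·(Δρ/ρ₀)/Δz = 9.81 × 1.8492 × 10⁻³ / 82 = 2.2123 × 10⁻⁴ s⁻².
N = √(2.2123 × 10⁻⁴) = 0.014874 rad s⁻¹ ≈ 0.0149 rad s⁻¹.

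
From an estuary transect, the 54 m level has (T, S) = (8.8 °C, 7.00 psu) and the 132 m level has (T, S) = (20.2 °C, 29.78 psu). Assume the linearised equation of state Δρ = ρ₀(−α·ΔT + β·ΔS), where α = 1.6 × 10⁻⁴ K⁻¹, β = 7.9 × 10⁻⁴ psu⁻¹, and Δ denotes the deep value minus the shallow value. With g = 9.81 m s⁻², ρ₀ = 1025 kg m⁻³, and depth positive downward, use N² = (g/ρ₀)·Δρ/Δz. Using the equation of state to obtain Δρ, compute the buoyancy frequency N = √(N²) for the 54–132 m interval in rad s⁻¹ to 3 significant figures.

0.0451 rad s⁻¹

ΔT = +11.4 K, ΔS = +22.78 psu (deep − shallow).
Δρ/ρ₀ = −αΔT + βΔS = -1.824 × 10⁻³ + 0.0179962 = 0.0161722, so Δρ ≈ 16.58 kg m⁻³.
N² = (g/ρ₀)·Δρ/Δz = g·(Δρ/ρ₀)/Δz = 9.81 × 0.0161722 / 78 = 2.0340 × 10⁻³ s⁻².
N = √(2.0340 × 10⁻³) = 0.045100 rad s⁻¹ ≈ 0.0451 rad s⁻¹.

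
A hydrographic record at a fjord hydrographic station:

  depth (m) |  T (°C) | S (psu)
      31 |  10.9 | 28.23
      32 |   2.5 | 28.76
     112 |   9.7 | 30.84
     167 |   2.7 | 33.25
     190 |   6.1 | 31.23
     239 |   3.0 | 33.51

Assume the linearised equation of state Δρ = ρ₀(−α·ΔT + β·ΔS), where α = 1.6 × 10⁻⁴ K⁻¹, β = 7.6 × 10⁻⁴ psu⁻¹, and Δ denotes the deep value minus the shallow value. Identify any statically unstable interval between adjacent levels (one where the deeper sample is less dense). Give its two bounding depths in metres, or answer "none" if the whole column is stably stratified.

167–190 m

Evaluate Δρ/ρ₀ = −αΔT + βΔS across each adjacent pair:
  31–32 m: −αΔT+βΔS = −(1.6 × 10⁻⁴)(-8.4)+(7.6 × 10⁻⁴)(+0.53) = 1.7 × 10⁻³ → stable
  32–112 m: −αΔT+βΔS = −(1.6 × 10⁻⁴)(+7.2)+(7.6 × 10⁻⁴)(+2.08) = 4.3 × 10⁻⁴ → stable
  112–167 m: −αΔT+βΔS = −(1.6 × 10⁻⁴)(-7.0)+(7.6 × 10⁻⁴)(+2.41) = 3.0 × 10⁻³ → stable
  167–190 m: −αΔT+βΔS = −(1.6 × 10⁻⁴)(+3.4)+(7.6 × 10⁻⁴)(-2.02) = -2.1 × 10⁻³ → UNSTABLE
  190–239 m: −αΔT+βΔS = −(1.6 × 10⁻⁴)(-3.1)+(7.6 × 10⁻⁴)(+2.28) = 2.2 × 10⁻³ → stable
The 167–190 m interval has Δρ < 0: lighter water underlies denser water.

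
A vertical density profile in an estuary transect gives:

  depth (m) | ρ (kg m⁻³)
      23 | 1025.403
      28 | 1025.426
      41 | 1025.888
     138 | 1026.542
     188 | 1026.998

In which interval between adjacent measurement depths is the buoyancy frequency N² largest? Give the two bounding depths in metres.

28–41 m

Compute the density gradient over each adjacent pair:
  23–28 m: Δρ/Δz = 0.023/5 = 4.6 × 10⁻³ kg m⁻⁴
  28–41 m: Δρ/Δz = 0.462/13 = 0.036 kg m⁻⁴
  41–138 m: Δρ/Δz = 0.654/97 = 6.7 × 10⁻³ kg m⁻⁴
  138–188 m: Δρ/Δz = 0.456/50 = 9.1 × 10⁻³ kg m⁻⁴
The largest gradient is in the 28–41 m interval — the pycnocline.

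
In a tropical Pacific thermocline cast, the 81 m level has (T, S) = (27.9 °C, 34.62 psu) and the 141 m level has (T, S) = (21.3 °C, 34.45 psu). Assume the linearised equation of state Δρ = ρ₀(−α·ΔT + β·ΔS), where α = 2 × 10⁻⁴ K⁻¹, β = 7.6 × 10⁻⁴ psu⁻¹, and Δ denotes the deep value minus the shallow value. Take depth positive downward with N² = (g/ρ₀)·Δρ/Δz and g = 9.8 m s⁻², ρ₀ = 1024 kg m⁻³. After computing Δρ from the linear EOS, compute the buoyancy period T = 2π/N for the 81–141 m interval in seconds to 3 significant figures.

451 s

ΔT = -6.6 K, ΔS = -0.17 psu (deep − shallow).
Δρ/ρ₀ = −αΔT + βΔS = 1.32 × 10⁻³ − 1.292 × 10⁻⁴ = 1.1908 × 10⁻³, so Δρ ≈ 1.219 kg m⁻³.
N² = (g/ρ₀)·Δρ/Δz = g·(Δρ/ρ₀)/Δz = 9.8 × 1.1908 × 10⁻³ / 60 = 1.9450 × 10⁻⁴ s⁻².
N = √(1.9450 × 10⁻⁴) = 0.013946 rad s⁻¹ → T = 2π/N = 450.54 s ≈ 451 s.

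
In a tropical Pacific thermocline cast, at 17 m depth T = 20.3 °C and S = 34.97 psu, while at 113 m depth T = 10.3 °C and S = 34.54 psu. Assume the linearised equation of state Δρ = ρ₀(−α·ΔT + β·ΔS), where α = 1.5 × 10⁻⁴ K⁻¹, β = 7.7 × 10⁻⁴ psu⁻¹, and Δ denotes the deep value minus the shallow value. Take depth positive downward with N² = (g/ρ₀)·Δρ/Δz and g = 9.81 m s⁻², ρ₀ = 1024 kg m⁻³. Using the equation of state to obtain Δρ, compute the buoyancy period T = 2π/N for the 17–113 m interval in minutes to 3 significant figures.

ΔT = -10.0 K, ΔS = -0.43 psu (deep − shallow).
Δρ/ρ₀ = −αΔT + βΔS = 1.50 × 10⁻³ − 3.311 × 10⁻⁴ = 1.1689 × 10⁻³, so Δρ ≈ 1.197 kg m⁻³.
N² = (g/ρ₀)·Δρ/Δz = g·(Δρ/ρ₀)/Δz = 9.81 × 1.1689 × 10⁻³ / 96 = 1.1945 × 10⁻⁴ s⁻².
N = √(1.1945 × 10⁻⁴) = 0.010929 rad s⁻¹ → T = 2π/N = 574.91 s = 9.5818 min ≈ 9.58 min.

9.58 min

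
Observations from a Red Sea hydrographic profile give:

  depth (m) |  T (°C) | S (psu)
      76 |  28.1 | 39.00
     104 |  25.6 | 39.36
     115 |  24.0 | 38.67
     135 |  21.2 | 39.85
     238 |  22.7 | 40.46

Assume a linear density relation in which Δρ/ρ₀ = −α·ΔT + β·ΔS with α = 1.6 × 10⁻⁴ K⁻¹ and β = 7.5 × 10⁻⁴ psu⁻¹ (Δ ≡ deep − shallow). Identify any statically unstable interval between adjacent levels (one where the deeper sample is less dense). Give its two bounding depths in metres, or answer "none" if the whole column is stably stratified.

104–115 m

Evaluate Δρ/ρ₀ = −αΔT + βΔS across each adjacent pair:
  76–104 m: −αΔT+βΔS = −(1.6 × 10⁻⁴)(-2.5)+(7.5 × 10⁻⁴)(+0.36) = 6.7 × 10⁻⁴ → stable
  104–115 m: −αΔT+βΔS = −(1.6 × 10⁻⁴)(-1.6)+(7.5 × 10⁻⁴)(-0.69) = -2.6 × 10⁻⁴ → UNSTABLE
  115–135 m: −αΔT+βΔS = −(1.6 × 10⁻⁴)(-2.8)+(7.5 × 10⁻⁴)(+1.18) = 1.3 × 10⁻³ → stable
  135–238 m: −αΔT+βΔS = −(1.6 × 10⁻⁴)(+1.5)+(7.5 × 10⁻⁴)(+0.61) = 2.2 × 10⁻⁴ → stable
The 104–115 m interval has Δρ < 0: lighter water underlies denser water.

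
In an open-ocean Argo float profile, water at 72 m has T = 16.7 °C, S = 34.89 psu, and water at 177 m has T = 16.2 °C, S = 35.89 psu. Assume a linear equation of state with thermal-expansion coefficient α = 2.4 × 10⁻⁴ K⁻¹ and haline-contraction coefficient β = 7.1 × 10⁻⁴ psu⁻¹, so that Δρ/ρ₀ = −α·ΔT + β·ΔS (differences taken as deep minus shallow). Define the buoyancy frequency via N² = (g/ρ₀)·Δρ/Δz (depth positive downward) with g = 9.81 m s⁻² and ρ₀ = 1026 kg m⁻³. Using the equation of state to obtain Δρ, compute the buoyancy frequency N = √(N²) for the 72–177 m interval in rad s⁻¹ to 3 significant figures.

8.81 × 10⁻³ rad s⁻¹

ΔT = -0.5 K, ΔS = +1.00 psu (deep − shallow).
Δρ/ρ₀ = −αΔT + βΔS = 1.20 × 10⁻⁴ + 7.10 × 10⁻⁴ = 8.30 × 10⁻⁴, so Δρ ≈ 0.8516 kg m⁻³.
N² = (g/ρ₀)·Δρ/Δz = g·(Δρ/ρ₀)/Δz = 9.81 × 8.30 × 10⁻⁴ / 105 = 7.7546 × 10⁻⁵ s⁻².
N = √(7.7546 × 10⁻⁵) = 8.8060 × 10⁻³ rad s⁻¹ ≈ 8.81 × 10⁻³ rad s⁻¹.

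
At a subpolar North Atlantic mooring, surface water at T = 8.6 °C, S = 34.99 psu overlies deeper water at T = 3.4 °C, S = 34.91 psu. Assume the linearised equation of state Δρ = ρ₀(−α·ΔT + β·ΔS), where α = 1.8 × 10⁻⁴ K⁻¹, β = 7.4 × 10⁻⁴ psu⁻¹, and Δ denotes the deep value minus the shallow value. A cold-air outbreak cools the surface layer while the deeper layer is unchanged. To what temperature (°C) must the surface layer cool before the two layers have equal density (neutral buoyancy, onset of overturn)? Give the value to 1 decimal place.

3.7 °C

Neutral buoyancy requires Δρ = 0, i.e. −α(T_deep − T_surf′) + β(S_deep − S_surf) = 0.
T_surf′ = T_deep − (β/α)·ΔS = 3.4 − (7.4 × 10⁻⁴/1.8 × 10⁻⁴)·(-0.08) = 3.729 °C.
Cooling required: 8.6 − (3.729) = 4.871 °C.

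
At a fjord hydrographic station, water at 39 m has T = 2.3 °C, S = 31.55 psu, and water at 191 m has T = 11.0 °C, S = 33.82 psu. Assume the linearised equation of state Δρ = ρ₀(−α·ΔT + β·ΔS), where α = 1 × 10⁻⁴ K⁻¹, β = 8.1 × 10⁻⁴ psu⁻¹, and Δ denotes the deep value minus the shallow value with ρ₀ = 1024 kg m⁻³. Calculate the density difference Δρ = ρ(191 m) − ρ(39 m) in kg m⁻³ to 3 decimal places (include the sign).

+0.992 kg m⁻³

ΔT = +8.7 K, ΔS = +2.27 psu (deep − shallow).
Δρ/ρ₀ = −(1 × 10⁻⁴)(+8.7) + (8.1 × 10⁻⁴)(+2.27) = 9.687 × 10⁻⁴.
Δρ = 1024 × (9.687 × 10⁻⁴) = +0.992 kg m⁻³.
Positive Δρ: denser below, stable.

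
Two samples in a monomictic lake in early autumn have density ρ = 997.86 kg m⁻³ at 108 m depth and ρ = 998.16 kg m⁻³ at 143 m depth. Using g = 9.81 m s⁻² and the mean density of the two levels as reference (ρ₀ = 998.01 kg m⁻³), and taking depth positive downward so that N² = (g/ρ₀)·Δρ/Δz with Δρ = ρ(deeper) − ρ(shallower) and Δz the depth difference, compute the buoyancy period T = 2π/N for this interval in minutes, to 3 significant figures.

11.4 min

Δρ = 998.16 − 997.86 = 0.30 kg m⁻³ over Δz = 143 − 108 = 35 m.
N² = (9.81/998.01) × (0.30/35) = 8.4253 × 10⁻⁵ s⁻².
N = √(8.4253 × 10⁻⁵) = 9.1789 × 10⁻³ rad s⁻¹, so T = 2π/N = 684.52 s = 11.409 min ≈ 11.4 min.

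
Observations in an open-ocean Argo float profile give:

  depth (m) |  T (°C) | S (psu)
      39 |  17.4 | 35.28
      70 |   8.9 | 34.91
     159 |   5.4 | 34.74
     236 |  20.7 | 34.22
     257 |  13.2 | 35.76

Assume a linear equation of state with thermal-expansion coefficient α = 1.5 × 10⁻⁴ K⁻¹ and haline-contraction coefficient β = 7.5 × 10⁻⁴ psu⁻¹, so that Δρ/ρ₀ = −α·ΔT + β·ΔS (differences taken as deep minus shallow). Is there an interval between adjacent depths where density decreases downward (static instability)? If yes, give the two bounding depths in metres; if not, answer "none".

Evaluate Δρ/ρ₀ = −αΔT + βΔS across each adjacent pair:
  39–70 m: −αΔT+βΔS = −(1.5 × 10⁻⁴)(-8.5)+(7.5 × 10⁻⁴)(-0.37) = 1.0 × 10⁻³ → stable
  70–159 m: −αΔT+βΔS = −(1.5 × 10⁻⁴)(-3.5)+(7.5 × 10⁻⁴)(-0.17) = 4.0 × 10⁻⁴ → stable
  159–236 m: −αΔT+βΔS = −(1.5 × 10⁻⁴)(+15.3)+(7.5 × 10⁻⁴)(-0.52) = -2.7 × 10⁻³ → UNSTABLE
  236–257 m: −αΔT+βΔS = −(1.5 × 10⁻⁴)(-7.5)+(7.5 × 10⁻⁴)(+1.54) = 2.3 × 10⁻³ → stable
The 159–236 m interval has Δρ < 0: lighter water underlies denser water.

159–236 m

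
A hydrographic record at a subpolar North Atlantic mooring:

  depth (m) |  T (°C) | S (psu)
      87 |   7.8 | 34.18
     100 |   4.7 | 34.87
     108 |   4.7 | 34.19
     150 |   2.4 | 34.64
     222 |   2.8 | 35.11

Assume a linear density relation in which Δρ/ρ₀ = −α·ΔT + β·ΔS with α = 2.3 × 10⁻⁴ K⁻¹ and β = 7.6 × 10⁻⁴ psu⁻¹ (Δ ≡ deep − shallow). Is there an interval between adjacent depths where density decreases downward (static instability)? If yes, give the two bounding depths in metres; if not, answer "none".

100–108 m

Evaluate Δρ/ρ₀ = −αΔT + βΔS across each adjacent pair:
  87–100 m: −αΔT+βΔS = −(2.3 × 10⁻⁴)(-3.1)+(7.6 × 10⁻⁴)(+0.69) = 1.2 × 10⁻³ → stable
  100–108 m: −αΔT+βΔS = −(2.3 × 10⁻⁴)(+0.0)+(7.6 × 10⁻⁴)(-0.68) = -5.2 × 10⁻⁴ → UNSTABLE
  108–150 m: −αΔT+βΔS = −(2.3 × 10⁻⁴)(-2.3)+(7.6 × 10⁻⁴)(+0.45) = 8.7 × 10⁻⁴ → stable
  150–222 m: −αΔT+βΔS = −(2.3 × 10⁻⁴)(+0.4)+(7.6 × 10⁻⁴)(+0.47) = 2.7 × 10⁻⁴ → stable
The 100–108 m interval has Δρ < 0: lighter water underlies denser water.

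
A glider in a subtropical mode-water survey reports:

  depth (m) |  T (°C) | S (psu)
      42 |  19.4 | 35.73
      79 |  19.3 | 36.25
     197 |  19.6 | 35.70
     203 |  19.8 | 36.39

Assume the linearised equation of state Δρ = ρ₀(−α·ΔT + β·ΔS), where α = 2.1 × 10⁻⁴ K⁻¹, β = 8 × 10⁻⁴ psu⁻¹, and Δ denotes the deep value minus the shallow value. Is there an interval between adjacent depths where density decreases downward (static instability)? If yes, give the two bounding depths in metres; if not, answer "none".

Evaluate Δρ/ρ₀ = −αΔT + βΔS across each adjacent pair:
  42–79 m: −αΔT+βΔS = −(2.1 × 10⁻⁴)(-0.1)+(8 × 10⁻⁴)(+0.52) = 4.4 × 10⁻⁴ → stable
  79–197 m: −αΔT+βΔS = −(2.1 × 10⁻⁴)(+0.3)+(8 × 10⁻⁴)(-0.55) = -5.0 × 10⁻⁴ → UNSTABLE
  197–203 m: −αΔT+βΔS = −(2.1 × 10⁻⁴)(+0.2)+(8 × 10⁻⁴)(+0.69) = 5.1 × 10⁻⁴ → stable
The 79–197 m interval has Δρ < 0: lighter water underlies denser water.

79–197 m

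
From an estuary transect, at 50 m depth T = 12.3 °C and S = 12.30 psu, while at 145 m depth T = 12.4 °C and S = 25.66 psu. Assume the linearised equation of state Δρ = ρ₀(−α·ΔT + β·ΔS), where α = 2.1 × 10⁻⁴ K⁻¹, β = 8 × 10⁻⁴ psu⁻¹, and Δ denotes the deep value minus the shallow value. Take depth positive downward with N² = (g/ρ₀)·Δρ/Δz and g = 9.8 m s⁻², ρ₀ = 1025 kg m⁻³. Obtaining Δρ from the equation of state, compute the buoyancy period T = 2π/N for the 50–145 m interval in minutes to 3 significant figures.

3.16 min

ΔT = +0.1 K, ΔS = +13.36 psu (deep − shallow).
Δρ/ρ₀ = −αΔT + βΔS = -2.10 × 10⁻⁵ + 0.010688 = 0.010667, so Δρ ≈ 10.93 kg m⁻³.
N² = (g/ρ₀)·Δρ/Δz = g·(Δρ/ρ₀)/Δz = 9.8 × 0.010667 / 95 = 1.1004 × 10⁻³ s⁻².
N = √(1.1004 × 10⁻³) = 0.033172 rad s⁻¹ → T = 2π/N = 189.41 s = 3.1568 min ≈ 3.16 min.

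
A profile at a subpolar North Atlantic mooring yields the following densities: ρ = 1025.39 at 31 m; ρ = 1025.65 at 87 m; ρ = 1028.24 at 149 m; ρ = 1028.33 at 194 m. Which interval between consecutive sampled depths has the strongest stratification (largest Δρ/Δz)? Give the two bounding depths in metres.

Compute the density gradient over each adjacent pair:
  31–87 m: Δρ/Δz = 0.26/56 = 4.6 × 10⁻³ kg m⁻⁴
  87–149 m: Δρ/Δz = 2.59/62 = 0.042 kg m⁻⁴
  149–194 m: Δρ/Δz = 0.09/45 = 2.0 × 10⁻³ kg m⁻⁴
The largest gradient is in the 87–149 m interval — the pycnocline.

87–149 m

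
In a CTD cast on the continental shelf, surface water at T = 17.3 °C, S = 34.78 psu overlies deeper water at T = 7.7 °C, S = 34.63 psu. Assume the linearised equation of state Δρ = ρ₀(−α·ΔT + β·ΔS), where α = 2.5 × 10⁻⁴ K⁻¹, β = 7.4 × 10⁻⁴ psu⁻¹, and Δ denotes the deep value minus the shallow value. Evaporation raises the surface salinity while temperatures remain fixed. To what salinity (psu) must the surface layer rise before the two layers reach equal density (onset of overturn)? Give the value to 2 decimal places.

37.87 psu

Neutral buoyancy requires −α(T_deep − T_surf) + β(S_deep − S_surf′) = 0.
S_surf′ = S_deep − (α/β)·ΔT = 34.63 − (2.5 × 10⁻⁴/7.4 × 10⁻⁴)·(-9.6) = 37.8732 psu.
Increase required: 37.8732 − 34.78 = 3.0932 psu.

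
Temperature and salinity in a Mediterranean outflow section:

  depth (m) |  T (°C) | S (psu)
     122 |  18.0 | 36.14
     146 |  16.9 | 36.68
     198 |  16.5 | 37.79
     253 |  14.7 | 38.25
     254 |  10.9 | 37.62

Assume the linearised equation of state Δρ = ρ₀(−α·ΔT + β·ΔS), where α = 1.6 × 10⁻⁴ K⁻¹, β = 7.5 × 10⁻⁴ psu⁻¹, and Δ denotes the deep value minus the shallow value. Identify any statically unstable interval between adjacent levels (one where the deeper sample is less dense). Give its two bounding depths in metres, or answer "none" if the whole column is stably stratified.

Evaluate Δρ/ρ₀ = −αΔT + βΔS across each adjacent pair:
  122–146 m: −αΔT+βΔS = −(1.6 × 10⁻⁴)(-1.1)+(7.5 × 10⁻⁴)(+0.54) = 5.8 × 10⁻⁴ → stable
  146–198 m: −αΔT+βΔS = −(1.6 × 10⁻⁴)(-0.4)+(7.5 × 10⁻⁴)(+1.11) = 9.0 × 10⁻⁴ → stable
  198–253 m: −αΔT+βΔS = −(1.6 × 10⁻⁴)(-1.8)+(7.5 × 10⁻⁴)(+0.46) = 6.3 × 10⁻⁴ → stable
  253–254 m: −αΔT+βΔS = −(1.6 × 10⁻⁴)(-3.8)+(7.5 × 10⁻⁴)(-0.63) = 1.4 × 10⁻⁴ → stable
Every interval has Δρ > 0: the column is stably stratified throughout.

none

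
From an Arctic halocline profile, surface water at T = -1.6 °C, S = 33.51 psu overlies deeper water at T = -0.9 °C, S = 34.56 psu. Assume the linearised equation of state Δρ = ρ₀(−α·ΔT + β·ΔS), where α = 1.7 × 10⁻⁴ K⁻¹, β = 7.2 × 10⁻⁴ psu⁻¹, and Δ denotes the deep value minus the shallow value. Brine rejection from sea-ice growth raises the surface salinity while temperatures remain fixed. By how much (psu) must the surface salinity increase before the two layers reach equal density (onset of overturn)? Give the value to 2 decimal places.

0.88 psu

Neutral buoyancy requires −α(T_deep − T_surf) + β(S_deep − S_surf′) = 0.
S_surf′ = S_deep − (α/β)·ΔT = 34.56 − (1.7 × 10⁻⁴/7.2 × 10⁻⁴)·(+0.7) = 34.3947 psu.
Increase required: 34.3947 − 33.51 = 0.8847 psu.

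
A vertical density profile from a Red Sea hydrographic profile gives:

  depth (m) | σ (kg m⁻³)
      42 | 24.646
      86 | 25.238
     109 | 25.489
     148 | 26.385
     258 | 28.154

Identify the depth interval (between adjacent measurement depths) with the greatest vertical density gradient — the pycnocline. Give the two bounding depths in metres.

Compute the density gradient over each adjacent pair:
  42–86 m: Δρ/Δz = 0.592/44 = 0.013 kg m⁻⁴
  86–109 m: Δρ/Δz = 0.251/23 = 0.011 kg m⁻⁴
  109–148 m: Δρ/Δz = 0.896/39 = 0.023 kg m⁻⁴
  148–258 m: Δρ/Δz = 1.769/110 = 0.016 kg m⁻⁴
The largest gradient is in the 109–148 m interval — the pycnocline.

109–148 m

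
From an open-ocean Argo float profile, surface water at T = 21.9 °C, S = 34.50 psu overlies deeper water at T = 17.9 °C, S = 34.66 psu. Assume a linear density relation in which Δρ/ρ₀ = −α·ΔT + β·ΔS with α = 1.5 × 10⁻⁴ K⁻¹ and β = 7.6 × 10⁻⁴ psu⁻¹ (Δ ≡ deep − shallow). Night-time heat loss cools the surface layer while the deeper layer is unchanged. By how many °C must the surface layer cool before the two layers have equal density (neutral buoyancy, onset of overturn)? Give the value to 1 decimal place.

4.8 °C

Neutral buoyancy requires Δρ = 0, i.e. −α(T_deep − T_surf′) + β(S_deep − S_surf) = 0.
T_surf′ = T_deep − (β/α)·ΔS = 17.9 − (7.6 × 10⁻⁴/1.5 × 10⁻⁴)·(+0.16) = 17.089 °C.
Cooling required: 21.9 − (17.089) = 4.811 °C.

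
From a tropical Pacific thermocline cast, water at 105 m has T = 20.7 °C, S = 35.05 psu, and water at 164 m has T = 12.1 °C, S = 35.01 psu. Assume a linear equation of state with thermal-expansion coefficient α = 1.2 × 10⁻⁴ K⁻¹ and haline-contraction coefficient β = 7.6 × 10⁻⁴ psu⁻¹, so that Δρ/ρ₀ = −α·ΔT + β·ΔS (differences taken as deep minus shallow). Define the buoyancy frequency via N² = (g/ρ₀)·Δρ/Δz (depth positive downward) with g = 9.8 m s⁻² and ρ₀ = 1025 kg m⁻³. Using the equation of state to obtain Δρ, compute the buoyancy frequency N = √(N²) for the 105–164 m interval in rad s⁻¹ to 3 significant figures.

ΔT = -8.6 K, ΔS = -0.04 psu (deep − shallow).
Δρ/ρ₀ = −αΔT + βΔS = 1.032 × 10⁻³ − 3.04 × 10⁻⁵ = 1.0016 × 10⁻³, so Δρ ≈ 1.027 kg m⁻³.
N² = (g/ρ₀)·Δρ/Δz = g·(Δρ/ρ₀)/Δz = 9.8 × 1.0016 × 10⁻³ / 59 = 1.6637 × 10⁻⁴ s⁻².
N = √(1.6637 × 10⁻⁴) = 0.012898 rad s⁻¹ ≈ 0.0129 rad s⁻¹.

0.0129 rad s⁻¹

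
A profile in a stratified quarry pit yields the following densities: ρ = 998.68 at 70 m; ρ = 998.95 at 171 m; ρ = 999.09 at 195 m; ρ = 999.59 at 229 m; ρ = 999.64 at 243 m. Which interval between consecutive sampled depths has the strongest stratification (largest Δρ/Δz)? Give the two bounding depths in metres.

Compute the density gradient over each adjacent pair:
  70–171 m: Δρ/Δz = 0.27/101 = 2.7 × 10⁻³ kg m⁻⁴
  171–195 m: Δρ/Δz = 0.14/24 = 5.8 × 10⁻³ kg m⁻⁴
  195–229 m: Δρ/Δz = 0.50/34 = 0.015 kg m⁻⁴
  229–243 m: Δρ/Δz = 0.05/14 = 3.6 × 10⁻³ kg m⁻⁴
The largest gradient is in the 195–229 m interval — the pycnocline.

195–229 m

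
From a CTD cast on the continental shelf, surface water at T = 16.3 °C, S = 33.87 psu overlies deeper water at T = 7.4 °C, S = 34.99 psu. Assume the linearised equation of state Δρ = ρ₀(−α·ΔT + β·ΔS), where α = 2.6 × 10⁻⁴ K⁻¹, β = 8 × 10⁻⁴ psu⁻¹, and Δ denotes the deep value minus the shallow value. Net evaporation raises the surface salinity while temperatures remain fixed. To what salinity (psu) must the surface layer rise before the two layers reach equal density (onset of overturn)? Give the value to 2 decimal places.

37.88 psu

Neutral buoyancy requires −α(T_deep − T_surf) + β(S_deep − S_surf′) = 0.
S_surf′ = S_deep − (α/β)·ΔT = 34.99 − (2.6 × 10⁻⁴/8 × 10⁻⁴)·(-8.9) = 37.8825 psu.
Increase required: 37.8825 − 33.87 = 4.0125 psu.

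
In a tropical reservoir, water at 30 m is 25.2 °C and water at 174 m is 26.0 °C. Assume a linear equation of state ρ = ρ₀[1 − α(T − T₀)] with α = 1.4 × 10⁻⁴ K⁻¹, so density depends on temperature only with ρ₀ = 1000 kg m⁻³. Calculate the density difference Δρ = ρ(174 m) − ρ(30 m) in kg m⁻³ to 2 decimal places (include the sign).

-0.11 kg m⁻³

ΔT = +0.8 K, Δρ/ρ₀ = −αΔT = -1.12 × 10⁻⁴.
Δρ = 1000 × (-1.12 × 10⁻⁴) = -0.11 kg m⁻³.
Negative Δρ: lighter below, statically unstable.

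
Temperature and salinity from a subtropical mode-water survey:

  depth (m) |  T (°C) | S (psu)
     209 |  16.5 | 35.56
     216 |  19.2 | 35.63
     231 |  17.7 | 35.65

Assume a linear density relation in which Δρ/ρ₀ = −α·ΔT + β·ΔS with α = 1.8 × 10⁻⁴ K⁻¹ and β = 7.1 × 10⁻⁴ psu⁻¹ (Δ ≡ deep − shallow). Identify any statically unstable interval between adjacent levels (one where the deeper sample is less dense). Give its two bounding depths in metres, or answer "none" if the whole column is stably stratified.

209–216 m

Evaluate Δρ/ρ₀ = −αΔT + βΔS across each adjacent pair:
  209–216 m: −αΔT+βΔS = −(1.8 × 10⁻⁴)(+2.7)+(7.1 × 10⁻⁴)(+0.07) = -4.4 × 10⁻⁴ → UNSTABLE
  216–231 m: −αΔT+βΔS = −(1.8 × 10⁻⁴)(-1.5)+(7.1 × 10⁻⁴)(+0.02) = 2.8 × 10⁻⁴ → stable
The 209–216 m interval has Δρ < 0: lighter water underlies denser water.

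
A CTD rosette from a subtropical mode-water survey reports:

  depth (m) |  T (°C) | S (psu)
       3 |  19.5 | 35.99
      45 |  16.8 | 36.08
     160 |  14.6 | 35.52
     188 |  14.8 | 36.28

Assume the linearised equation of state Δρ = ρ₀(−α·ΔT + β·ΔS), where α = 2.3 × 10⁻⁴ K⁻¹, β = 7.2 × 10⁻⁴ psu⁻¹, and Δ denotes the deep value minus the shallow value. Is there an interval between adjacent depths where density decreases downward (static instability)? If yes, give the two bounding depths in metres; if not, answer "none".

Evaluate Δρ/ρ₀ = −αΔT + βΔS across each adjacent pair:
  3–45 m: −αΔT+βΔS = −(2.3 × 10⁻⁴)(-2.7)+(7.2 × 10⁻⁴)(+0.09) = 6.9 × 10⁻⁴ → stable
  45–160 m: −αΔT+βΔS = −(2.3 × 10⁻⁴)(-2.2)+(7.2 × 10⁻⁴)(-0.56) = 1.0 × 10⁻⁴ → stable
  160–188 m: −αΔT+βΔS = −(2.3 × 10⁻⁴)(+0.2)+(7.2 × 10⁻⁴)(+0.76) = 5.0 × 10⁻⁴ → stable
Every interval has Δρ > 0: the column is stably stratified throughout.

none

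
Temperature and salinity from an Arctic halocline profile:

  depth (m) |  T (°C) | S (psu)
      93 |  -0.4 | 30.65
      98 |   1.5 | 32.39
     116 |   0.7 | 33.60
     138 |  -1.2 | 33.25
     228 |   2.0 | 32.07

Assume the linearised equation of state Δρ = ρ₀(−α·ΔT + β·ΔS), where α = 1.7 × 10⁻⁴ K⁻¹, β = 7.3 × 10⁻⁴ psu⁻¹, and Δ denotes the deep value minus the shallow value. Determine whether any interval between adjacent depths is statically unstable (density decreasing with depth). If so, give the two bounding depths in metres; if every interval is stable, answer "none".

138–228 m

Evaluate Δρ/ρ₀ = −αΔT + βΔS across each adjacent pair:
  93–98 m: −αΔT+βΔS = −(1.7 × 10⁻⁴)(+1.9)+(7.3 × 10⁻⁴)(+1.74) = 9.5 × 10⁻⁴ → stable
  98–116 m: −αΔT+βΔS = −(1.7 × 10⁻⁴)(-0.8)+(7.3 × 10⁻⁴)(+1.21) = 1.0 × 10⁻³ → stable
  116–138 m: −αΔT+βΔS = −(1.7 × 10⁻⁴)(-1.9)+(7.3 × 10⁻⁴)(-0.35) = 6.8 × 10⁻⁵ → stable
  138–228 m: −αΔT+βΔS = −(1.7 × 10⁻⁴)(+3.2)+(7.3 × 10⁻⁴)(-1.18) = -1.4 × 10⁻³ → UNSTABLE
The 138–228 m interval has Δρ < 0: lighter water underlies denser water.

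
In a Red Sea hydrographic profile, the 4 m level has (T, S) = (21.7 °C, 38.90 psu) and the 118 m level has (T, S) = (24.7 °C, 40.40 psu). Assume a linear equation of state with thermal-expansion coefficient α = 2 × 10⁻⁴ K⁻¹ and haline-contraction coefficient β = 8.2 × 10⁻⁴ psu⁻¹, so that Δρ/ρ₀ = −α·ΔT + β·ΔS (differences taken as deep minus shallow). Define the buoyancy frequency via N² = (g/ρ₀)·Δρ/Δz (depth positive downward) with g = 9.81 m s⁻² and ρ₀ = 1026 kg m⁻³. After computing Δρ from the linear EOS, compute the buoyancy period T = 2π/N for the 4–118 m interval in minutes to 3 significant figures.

14.2 min

ΔT = +3.0 K, ΔS = +1.50 psu (deep − shallow).
Δρ/ρ₀ = −αΔT + βΔS = -6.00 × 10⁻⁴ + 1.23 × 10⁻³ = 6.30 × 10⁻⁴, so Δρ ≈ 0.6464 kg m⁻³.
N² = (g/ρ₀)·Δρ/Δz = g·(Δρ/ρ₀)/Δz = 9.81 × 6.30 × 10⁻⁴ / 114 = 5.4213 × 10⁻⁵ s⁻².
N = √(5.4213 × 10⁻⁵) = 7.3629 × 10⁻³ rad s⁻¹ → T = 2π/N = 853.36 s = 14.223 min ≈ 14.2 min.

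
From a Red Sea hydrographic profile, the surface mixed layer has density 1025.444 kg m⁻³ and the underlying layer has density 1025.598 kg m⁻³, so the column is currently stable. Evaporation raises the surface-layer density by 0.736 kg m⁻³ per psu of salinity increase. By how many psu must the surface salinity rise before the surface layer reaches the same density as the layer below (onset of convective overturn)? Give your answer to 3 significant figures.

Density deficit of the surface layer: 1025.598 − 1025.444 = 0.154 kg m⁻³.
Required change = 0.154 / 0.736 = 0.209 psu.

0.209 psu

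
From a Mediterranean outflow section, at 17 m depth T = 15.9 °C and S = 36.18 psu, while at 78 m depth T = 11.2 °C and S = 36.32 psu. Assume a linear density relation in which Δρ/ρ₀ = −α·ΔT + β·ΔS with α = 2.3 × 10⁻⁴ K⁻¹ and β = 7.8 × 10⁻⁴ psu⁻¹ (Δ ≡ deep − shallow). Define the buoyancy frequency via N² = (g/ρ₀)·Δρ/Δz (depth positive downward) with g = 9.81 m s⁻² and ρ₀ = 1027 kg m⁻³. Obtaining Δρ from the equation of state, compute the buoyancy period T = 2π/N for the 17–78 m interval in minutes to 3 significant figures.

ΔT = -4.7 K, ΔS = +0.14 psu (deep − shallow).
Δρ/ρ₀ = −αΔT + βΔS = 1.081 × 10⁻³ + 1.092 × 10⁻⁴ = 1.1902 × 10⁻³, so Δρ ≈ 1.222 kg m⁻³.
N² = (g/ρ₀)·Δρ/Δz = g·(Δρ/ρ₀)/Δz = 9.81 × 1.1902 × 10⁻³ / 61 = 1.9141 × 10⁻⁴ s⁻².
N = √(1.9141 × 10⁻⁴) = 0.013835 rad s⁻¹ → T = 2π/N = 454.15 s = 7.5692 min ≈ 7.57 min.

7.57 min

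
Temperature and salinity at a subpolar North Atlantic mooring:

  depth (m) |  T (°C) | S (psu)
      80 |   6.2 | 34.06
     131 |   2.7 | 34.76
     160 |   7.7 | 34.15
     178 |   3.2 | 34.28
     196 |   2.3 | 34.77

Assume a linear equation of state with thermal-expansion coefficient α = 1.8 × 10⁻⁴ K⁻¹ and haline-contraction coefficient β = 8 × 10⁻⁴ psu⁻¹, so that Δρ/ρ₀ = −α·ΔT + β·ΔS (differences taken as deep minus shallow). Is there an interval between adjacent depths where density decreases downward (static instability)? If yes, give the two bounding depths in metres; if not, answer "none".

Evaluate Δρ/ρ₀ = −αΔT + βΔS across each adjacent pair:
  80–131 m: −αΔT+βΔS = −(1.8 × 10⁻⁴)(-3.5)+(8 × 10⁻⁴)(+0.70) = 1.2 × 10⁻³ → stable
  131–160 m: −αΔT+βΔS = −(1.8 × 10⁻⁴)(+5.0)+(8 × 10⁻⁴)(-0.61) = -1.4 × 10⁻³ → UNSTABLE
  160–178 m: −αΔT+βΔS = −(1.8 × 10⁻⁴)(-4.5)+(8 × 10⁻⁴)(+0.13) = 9.1 × 10⁻⁴ → stable
  178–196 m: −αΔT+βΔS = −(1.8 × 10⁻⁴)(-0.9)+(8 × 10⁻⁴)(+0.49) = 5.5 × 10⁻⁴ → stable
The 131–160 m interval has Δρ < 0: lighter water underlies denser water.

131–160 m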